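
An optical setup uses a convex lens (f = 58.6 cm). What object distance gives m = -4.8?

70.8 cm

m = −d_i/d_o ⇒ d_i = −m·d_o.
1/f = 1/d_o + 1/d_i = 1/d_o − 1/(m·d_o) = (1 − 1/m)/d_o, so d_o = f(1 − 1/m) = (58.60)(1 − 1/(-4.8)) = 70.8 cm.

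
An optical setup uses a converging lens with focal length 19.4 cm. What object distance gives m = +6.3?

m = −d_i/d_o ⇒ d_i = −m·d_o.
1/f = 1/d_o + 1/d_i = 1/d_o − 1/(m·d_o) = (1 − 1/m)/d_o, so d_o = f(1 − 1/m) = (19.40)(1 − 1/(+6.3)) = 16.3 cm.

16.3 cm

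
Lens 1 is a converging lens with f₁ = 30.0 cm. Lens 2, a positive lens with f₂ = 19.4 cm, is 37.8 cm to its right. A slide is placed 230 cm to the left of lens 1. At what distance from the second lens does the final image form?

3.98 cm

Lens 1: 1/d_i1 = 1/f₁ − 1/d_o1 = 1/(30.0) − 1/(230) = 0.02899, so d_i1 = 34.50 cm.
The intermediate image is 34.50 cm to the right of lens 1, which is 37.8 − (34.50) = 3.300 cm to the left of lens 2, so d_o2 = +3.300 cm.
Lens 2: 1/d_i2 = 1/f₂ − 1/d_o2 = 1/(19.4) − 1/(3.300) = -0.2515, so d_i2 = -3.98 cm.
The final image is virtual, 3.98 cm to the left of lens 2 (overall magnification ≈ -0.18).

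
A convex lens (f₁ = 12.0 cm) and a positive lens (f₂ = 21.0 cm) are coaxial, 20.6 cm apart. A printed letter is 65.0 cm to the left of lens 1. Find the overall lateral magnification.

Lens 1: 1/d_i1 = 1/(12.0) − 1/(65.0) = 0.06795, so d_i1 = 14.72 cm; m₁ = −d_i1/d_o1 = -0.2265.
d_o2 = 20.6 − (14.72) = 5.880 cm.
Lens 2: 1/d_i2 = 1/(21.0) − 1/(5.880) = -0.1224, so d_i2 = -8.167 cm; m₂ = −d_i2/d_o2 = +1.389.
m = m₁·m₂ = (-0.2265)(+1.389) = -0.315.

m = -0.315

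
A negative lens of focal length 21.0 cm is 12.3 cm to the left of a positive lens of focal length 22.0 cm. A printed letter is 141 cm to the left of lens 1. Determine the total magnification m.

m = -0.332

f₁ = −21.0 cm (diverging).
Lens 1: 1/d_i1 = 1/(-21.0) − 1/(141) = -0.05471, so d_i1 = -18.28 cm; m₁ = −d_i1/d_o1 = +0.1296.
d_o2 = 12.3 − (-18.28) = 30.58 cm.
Lens 2: 1/d_i2 = 1/(22.0) − 1/(30.58) = 0.01275, so d_i2 = 78.41 cm; m₂ = −d_i2/d_o2 = -2.564.
m = m₁·m₂ = (+0.1296)(-2.564) = -0.332.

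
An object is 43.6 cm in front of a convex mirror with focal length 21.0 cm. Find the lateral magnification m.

m = +0.325

For a convex mirror, f = -21.0 cm.
1/d_i = 1/f − 1/d_o = 1/(-21.00) − 1/(43.6) = -0.07055, so d_i = -14.17 cm.
m = −d_i/d_o = −(-14.17)/(43.6) = +0.325.
The image is virtual, upright and reduced, behind the mirror.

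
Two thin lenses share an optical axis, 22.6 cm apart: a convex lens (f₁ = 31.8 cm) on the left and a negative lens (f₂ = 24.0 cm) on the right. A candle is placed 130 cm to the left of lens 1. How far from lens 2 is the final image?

104 cm

Lens 1: 1/d_i1 = 1/f₁ − 1/d_o1 = 1/(31.8) − 1/(130) = 0.02375, so d_i1 = 42.10 cm.
The intermediate image is 42.10 cm to the right of lens 1, which lies 19.50 cm to the right of lens 2 — a virtual object — so d_o2 = −19.50 cm.
Lens 2 is diverging, so f₂ = −24.0 cm.
Lens 2: 1/d_i2 = 1/f₂ − 1/d_o2 = 1/(-24.0) − 1/(-19.50) = 0.009615, so d_i2 = 104 cm.
The final image is real, 104 cm to the right of lens 2 (overall magnification ≈ -1.7).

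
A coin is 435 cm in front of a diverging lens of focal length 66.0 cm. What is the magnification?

m = +0.132

For a diverging lens, f = -66.0 cm.
1/d_i = 1/f − 1/d_o = 1/(-66.00) − 1/(435) = -0.01745, so d_i = -57.31 cm.
m = −d_i/d_o = −(-57.31)/(435) = +0.132.
The image is virtual, upright and reduced, on the same side as the object.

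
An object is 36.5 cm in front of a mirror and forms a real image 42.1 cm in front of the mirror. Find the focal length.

Real image ⇒ d_i = +42.1 cm.
1/f = 1/d_o + 1/d_i = 1/(36.5) + 1/(42.1) = 0.05115, so f = 19.6 cm.
Since f is positive, the mirror is concave.

f = 19.6 cm (concave)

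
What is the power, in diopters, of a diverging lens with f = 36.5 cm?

P = -2.74 D

For a diverging lens, f = −36.5 cm.
f = -36.5 cm = -0.365 m.
P = 1/f = 1/(-0.365 m) = -2.74 D.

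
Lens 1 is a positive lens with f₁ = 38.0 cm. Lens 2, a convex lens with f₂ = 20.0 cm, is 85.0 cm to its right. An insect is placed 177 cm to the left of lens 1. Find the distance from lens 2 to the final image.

44.1 cm

Lens 1: 1/d_i1 = 1/f₁ − 1/d_o1 = 1/(38.0) − 1/(177) = 0.02067, so d_i1 = 48.39 cm.
The intermediate image is 48.39 cm to the right of lens 1, which is 85.0 − (48.39) = 36.61 cm to the left of lens 2, so d_o2 = +36.61 cm.
Lens 2: 1/d_i2 = 1/f₂ − 1/d_o2 = 1/(20.0) − 1/(36.61) = 0.02269, so d_i2 = 44.1 cm.
The final image is real, 44.1 cm to the right of lens 2 (overall magnification ≈ 0.33).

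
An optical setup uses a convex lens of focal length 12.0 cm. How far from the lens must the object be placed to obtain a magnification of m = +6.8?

10.2 cm

m = −d_i/d_o ⇒ d_i = −m·d_o.
1/f = 1/d_o + 1/d_i = 1/d_o − 1/(m·d_o) = (1 − 1/m)/d_o, so d_o = f(1 − 1/m) = (12.00)(1 − 1/(+6.8)) = 10.2 cm.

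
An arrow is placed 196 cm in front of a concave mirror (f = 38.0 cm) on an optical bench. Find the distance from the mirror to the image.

Mirror equation: 1/d_i = 1/f − 1/d_o = 1/(38.00) − 1/(196) = 0.02632 − 0.005102 = 0.02121, so d_i = 47.1 cm.
The image is real, inverted and reduced, in front of the mirror.

47.1 cm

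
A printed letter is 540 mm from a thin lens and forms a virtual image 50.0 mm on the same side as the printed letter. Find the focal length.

f = -55.1 mm (diverging)

Virtual image ⇒ d_i = −50.0 mm.
1/f = 1/d_o + 1/d_i = 1/(540) + 1/(-50.0) = -0.01815, so f = -55.1 mm.
Since f is negative, the thin lens is diverging.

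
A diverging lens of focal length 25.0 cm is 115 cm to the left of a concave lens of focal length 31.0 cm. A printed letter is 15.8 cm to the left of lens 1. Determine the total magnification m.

f₁ = −25.0 cm (diverging).
Lens 1: 1/d_i1 = 1/(-25.0) − 1/(15.8) = -0.1033, so d_i1 = -9.681 cm; m₁ = −d_i1/d_o1 = +0.6127.
d_o2 = 115 − (-9.681) = 124.7 cm.
f₂ = −31.0 cm (diverging).
Lens 2: 1/d_i2 = 1/(-31.0) − 1/(124.7) = -0.04028, so d_i2 = -24.83 cm; m₂ = −d_i2/d_o2 = +0.1991.
m = m₁·m₂ = (+0.6127)(+0.1991) = +0.122.

m = +0.122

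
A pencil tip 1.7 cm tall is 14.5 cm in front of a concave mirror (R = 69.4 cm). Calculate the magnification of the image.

f = R/2 = 69.4/2 = 34.70 cm.
1/d_i = 1/f − 1/d_o = 1/(34.70) − 1/(14.5) = -0.04015, so d_i = -24.91 cm.
m = −d_i/d_o = −(-24.91)/(14.5) = +1.72.
The image is virtual, upright and enlarged, behind the mirror.

m = +1.72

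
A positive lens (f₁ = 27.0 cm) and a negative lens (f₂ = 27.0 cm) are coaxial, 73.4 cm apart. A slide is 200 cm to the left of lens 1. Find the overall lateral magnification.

m = -0.0609

Lens 1: 1/d_i1 = 1/(27.0) − 1/(200) = 0.03204, so d_i1 = 31.21 cm; m₁ = −d_i1/d_o1 = -0.1560.
d_o2 = 73.4 − (31.21) = 42.19 cm.
f₂ = −27.0 cm (diverging).
Lens 2: 1/d_i2 = 1/(-27.0) − 1/(42.19) = -0.06074, so d_i2 = -16.46 cm; m₂ = −d_i2/d_o2 = +0.3902.
m = m₁·m₂ = (-0.1560)(+0.3902) = -0.0609.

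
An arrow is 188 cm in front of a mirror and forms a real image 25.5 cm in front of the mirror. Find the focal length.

f = 22.5 cm (concave)

Real image ⇒ d_i = +25.5 cm.
1/f = 1/d_o + 1/d_i = 1/(188) + 1/(25.5) = 0.04453, so f = 22.5 cm.
Since f is positive, the mirror is concave.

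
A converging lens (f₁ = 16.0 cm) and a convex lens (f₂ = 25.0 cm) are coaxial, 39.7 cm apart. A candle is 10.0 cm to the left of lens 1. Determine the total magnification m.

Lens 1: 1/d_i1 = 1/(16.0) − 1/(10.0) = -0.03750, so d_i1 = -26.67 cm; m₁ = −d_i1/d_o1 = +2.667.
d_o2 = 39.7 − (-26.67) = 66.37 cm.
Lens 2: 1/d_i2 = 1/(25.0) − 1/(66.37) = 0.02493, so d_i2 = 40.11 cm; m₂ = −d_i2/d_o2 = -0.6043.
m = m₁·m₂ = (+2.667)(-0.6043) = -1.61.

m = -1.61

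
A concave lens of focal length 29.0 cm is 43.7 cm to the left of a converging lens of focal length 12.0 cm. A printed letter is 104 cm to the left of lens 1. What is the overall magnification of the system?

m = -0.0481

f₁ = −29.0 cm (diverging).
Lens 1: 1/d_i1 = 1/(-29.0) − 1/(104) = -0.04410, so d_i1 = -22.68 cm; m₁ = −d_i1/d_o1 = +0.2181.
d_o2 = 43.7 − (-22.68) = 66.38 cm.
Lens 2: 1/d_i2 = 1/(12.0) − 1/(66.38) = 0.06827, so d_i2 = 14.65 cm; m₂ = −d_i2/d_o2 = -0.2207.
m = m₁·m₂ = (+0.2181)(-0.2207) = -0.0481.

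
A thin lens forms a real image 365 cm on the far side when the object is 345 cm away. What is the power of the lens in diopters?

d_i = +365 cm.
1/f = 1/d_o + 1/d_i = 1/(345) + 1/(365) = 0.005638 cm⁻¹.
f = 177.4 cm = 1.774 m, so P = 1/f = +0.564 D.

P = +0.564 D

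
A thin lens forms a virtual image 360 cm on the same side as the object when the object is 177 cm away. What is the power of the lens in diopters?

Virtual image ⇒ d_i = −360 cm.
1/f = 1/d_o + 1/d_i = 1/(177) + 1/(-360) = 0.002872 cm⁻¹.
f = 348.2 cm = 3.482 m, so P = 1/f = +0.287 D.

P = +0.287 D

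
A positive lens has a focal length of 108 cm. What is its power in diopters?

P = +0.926 D

f = 108 cm = 1.08 m.
P = 1/f = 1/(1.08 m) = +0.926 D.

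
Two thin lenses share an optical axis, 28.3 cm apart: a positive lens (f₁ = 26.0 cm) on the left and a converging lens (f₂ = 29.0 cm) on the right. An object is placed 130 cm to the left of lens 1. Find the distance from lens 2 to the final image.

Lens 1: 1/d_i1 = 1/f₁ − 1/d_o1 = 1/(26.0) − 1/(130) = 0.03077, so d_i1 = 32.50 cm.
The intermediate image is 32.50 cm to the right of lens 1, which lies 4.200 cm to the right of lens 2 — a virtual object — so d_o2 = −4.200 cm.
Lens 2: 1/d_i2 = 1/f₂ − 1/d_o2 = 1/(29.0) − 1/(-4.200) = 0.2726, so d_i2 = 3.67 cm.
The final image is real, 3.67 cm to the right of lens 2 (overall magnification ≈ -0.22).

3.67 cm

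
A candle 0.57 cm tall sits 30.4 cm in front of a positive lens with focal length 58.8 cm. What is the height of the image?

1/d_i = 1/f − 1/d_o = 1/(58.80) − 1/(30.4) = -0.01589, so d_i = -62.94 cm.
m = −d_i/d_o = +2.070.
|h_i| = |m|·h_o = 2.070 × 0.57 = 1.18 cm. The image is virtual, upright and enlarged, on the same side as the object.

1.18 cm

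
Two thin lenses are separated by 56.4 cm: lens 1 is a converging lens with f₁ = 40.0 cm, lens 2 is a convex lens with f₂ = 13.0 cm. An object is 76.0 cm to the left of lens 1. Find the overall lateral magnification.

m = -0.352

Lens 1: 1/d_i1 = 1/(40.0) − 1/(76.0) = 0.01184, so d_i1 = 84.44 cm; m₁ = −d_i1/d_o1 = -1.111.
d_o2 = 56.4 − (84.44) = -28.04 cm (virtual object).
Lens 2: 1/d_i2 = 1/(13.0) − 1/(-28.04) = 0.1126, so d_i2 = 8.882 cm; m₂ = −d_i2/d_o2 = +0.3168.
m = m₁·m₂ = (-1.111)(+0.3168) = -0.352.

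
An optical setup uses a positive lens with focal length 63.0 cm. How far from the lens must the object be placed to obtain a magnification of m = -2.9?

m = −d_i/d_o ⇒ d_i = −m·d_o.
1/f = 1/d_o + 1/d_i = 1/d_o − 1/(m·d_o) = (1 − 1/m)/d_o, so d_o = f(1 − 1/m) = (63.00)(1 − 1/(-2.9)) = 84.7 cm.

84.7 cm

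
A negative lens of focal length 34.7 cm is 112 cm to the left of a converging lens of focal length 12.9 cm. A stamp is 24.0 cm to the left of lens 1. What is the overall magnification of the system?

f₁ = −34.7 cm (diverging).
Lens 1: 1/d_i1 = 1/(-34.7) − 1/(24.0) = -0.07049, so d_i1 = -14.19 cm; m₁ = −d_i1/d_o1 = +0.5912.
d_o2 = 112 − (-14.19) = 126.2 cm.
Lens 2: 1/d_i2 = 1/(12.9) − 1/(126.2) = 0.06960, so d_i2 = 14.37 cm; m₂ = −d_i2/d_o2 = -0.1139.
m = m₁·m₂ = (+0.5912)(-0.1139) = -0.0673.

m = -0.0673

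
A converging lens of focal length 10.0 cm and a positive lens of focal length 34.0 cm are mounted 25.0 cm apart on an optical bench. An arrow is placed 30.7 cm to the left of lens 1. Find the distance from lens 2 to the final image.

Lens 1: 1/d_i1 = 1/f₁ − 1/d_o1 = 1/(10.0) − 1/(30.7) = 0.06743, so d_i1 = 14.83 cm.
The intermediate image is 14.83 cm to the right of lens 1, which is 25.0 − (14.83) = 10.17 cm to the left of lens 2, so d_o2 = +10.17 cm.
Lens 2: 1/d_i2 = 1/f₂ − 1/d_o2 = 1/(34.0) − 1/(10.17) = -0.06892, so d_i2 = -14.5 cm.
The final image is virtual, 14.5 cm to the left of lens 2 (overall magnification ≈ -0.69).

14.5 cm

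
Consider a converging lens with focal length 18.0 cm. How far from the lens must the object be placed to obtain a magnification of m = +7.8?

15.7 cm

m = −d_i/d_o ⇒ d_i = −m·d_o.
1/f = 1/d_o + 1/d_i = 1/d_o − 1/(m·d_o) = (1 − 1/m)/d_o, so d_o = f(1 − 1/m) = (18.00)(1 − 1/(+7.8)) = 15.7 cm.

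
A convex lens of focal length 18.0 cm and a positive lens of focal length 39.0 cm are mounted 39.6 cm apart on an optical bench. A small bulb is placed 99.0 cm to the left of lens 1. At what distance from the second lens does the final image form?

Lens 1: 1/d_i1 = 1/f₁ − 1/d_o1 = 1/(18.0) − 1/(99.0) = 0.04545, so d_i1 = 22.00 cm.
The intermediate image is 22.00 cm to the right of lens 1, which is 39.6 − (22.00) = 17.60 cm to the left of lens 2, so d_o2 = +17.60 cm.
Lens 2: 1/d_i2 = 1/f₂ − 1/d_o2 = 1/(39.0) − 1/(17.60) = -0.03118, so d_i2 = -32.1 cm.
The final image is virtual, 32.1 cm to the left of lens 2 (overall magnification ≈ -0.40).

32.1 cm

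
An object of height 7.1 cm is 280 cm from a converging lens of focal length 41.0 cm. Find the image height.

1.22 cm

1/d_i = 1/f − 1/d_o = 1/(41.00) − 1/(280) = 0.02082, so d_i = 48.03 cm.
m = −d_i/d_o = -0.1715.
|h_i| = |m|·h_o = 0.1715 × 7.1 = 1.22 cm. The image is real, inverted and reduced, on the far side of the lens.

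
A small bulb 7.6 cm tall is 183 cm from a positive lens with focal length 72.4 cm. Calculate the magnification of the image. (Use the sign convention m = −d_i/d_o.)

m = -0.655

1/d_i = 1/f − 1/d_o = 1/(72.40) − 1/(183) = 0.008348, so d_i = 119.8 cm.
m = −d_i/d_o = −(119.8)/(183) = -0.655.
The image is real, inverted and reduced, on the far side of the lens.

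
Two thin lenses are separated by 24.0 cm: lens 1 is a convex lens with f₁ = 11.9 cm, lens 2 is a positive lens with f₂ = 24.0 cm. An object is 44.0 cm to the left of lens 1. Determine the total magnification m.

m = -0.545

Lens 1: 1/d_i1 = 1/(11.9) − 1/(44.0) = 0.06131, so d_i1 = 16.31 cm; m₁ = −d_i1/d_o1 = -0.3707.
d_o2 = 24.0 − (16.31) = 7.690 cm.
Lens 2: 1/d_i2 = 1/(24.0) − 1/(7.690) = -0.08837, so d_i2 = -11.32 cm; m₂ = −d_i2/d_o2 = +1.471.
m = m₁·m₂ = (-0.3707)(+1.471) = -0.545.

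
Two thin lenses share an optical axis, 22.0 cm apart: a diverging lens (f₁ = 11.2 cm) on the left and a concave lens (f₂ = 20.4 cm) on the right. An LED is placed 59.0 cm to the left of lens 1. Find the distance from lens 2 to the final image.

12.4 cm

Lens 1 is diverging, so f₁ = −11.2 cm.
Lens 1: 1/d_i1 = 1/f₁ − 1/d_o1 = 1/(-11.2) − 1/(59.0) = -0.1062, so d_i1 = -9.413 cm.
The intermediate image is 9.413 cm to the left of lens 1 (virtual), which is 22.0 − (-9.413) = 31.41 cm to the left of lens 2, so d_o2 = +31.41 cm.
Lens 2 is diverging, so f₂ = −20.4 cm.
Lens 2: 1/d_i2 = 1/f₂ − 1/d_o2 = 1/(-20.4) − 1/(31.41) = -0.08086, so d_i2 = -12.4 cm.
The final image is virtual, 12.4 cm to the left of lens 2 (overall magnification ≈ 0.063).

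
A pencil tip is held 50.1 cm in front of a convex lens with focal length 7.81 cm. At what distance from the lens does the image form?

9.25 cm

Lens equation: 1/q = 1/f − 1/p = 1/(7.810) − 1/(50.1) = 0.1280 − 0.01996 = 0.1081, so q = 9.25 cm.
The image is real, inverted and reduced, on the far side of the lens.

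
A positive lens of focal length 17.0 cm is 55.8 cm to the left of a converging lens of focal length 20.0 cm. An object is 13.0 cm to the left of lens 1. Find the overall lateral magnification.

m = -0.934

Lens 1: 1/d_i1 = 1/(17.0) − 1/(13.0) = -0.01810, so d_i1 = -55.25 cm; m₁ = −d_i1/d_o1 = +4.250.
d_o2 = 55.8 − (-55.25) = 111.0 cm.
Lens 2: 1/d_i2 = 1/(20.0) − 1/(111.0) = 0.04099, so d_i2 = 24.40 cm; m₂ = −d_i2/d_o2 = -0.2198.
m = m₁·m₂ = (+4.250)(-0.2198) = -0.934.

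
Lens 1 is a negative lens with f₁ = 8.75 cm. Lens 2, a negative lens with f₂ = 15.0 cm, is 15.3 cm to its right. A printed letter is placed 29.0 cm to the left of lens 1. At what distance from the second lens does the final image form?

Lens 1 is diverging, so f₁ = −8.75 cm.
Lens 1: 1/d_i1 = 1/f₁ − 1/d_o1 = 1/(-8.75) − 1/(29.0) = -0.1488, so d_i1 = -6.722 cm.
The intermediate image is 6.722 cm to the left of lens 1 (virtual), which is 15.3 − (-6.722) = 22.02 cm to the left of lens 2, so d_o2 = +22.02 cm.
Lens 2 is diverging, so f₂ = −15.0 cm.
Lens 2: 1/d_i2 = 1/f₂ − 1/d_o2 = 1/(-15.0) − 1/(22.02) = -0.1121, so d_i2 = -8.92 cm.
The final image is virtual, 8.92 cm to the left of lens 2 (overall magnification ≈ 0.094).

8.92 cm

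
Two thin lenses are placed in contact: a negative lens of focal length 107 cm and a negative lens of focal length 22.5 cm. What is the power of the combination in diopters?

P = -5.38 D

P₁ = 1/f₁ = 1/(-1.07 m) = -0.9346 D; P₂ = 1/f₂ = 1/(-0.225 m) = -4.444 D.
For thin lenses in contact, P = P₁ + P₂ = (-0.9346) + (-4.444) = -5.38 D.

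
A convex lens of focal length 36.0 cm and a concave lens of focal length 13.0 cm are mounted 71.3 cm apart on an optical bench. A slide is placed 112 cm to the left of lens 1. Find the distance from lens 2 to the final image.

7.59 cm

Lens 1: 1/d_i1 = 1/f₁ − 1/d_o1 = 1/(36.0) − 1/(112) = 0.01885, so d_i1 = 53.05 cm.
The intermediate image is 53.05 cm to the right of lens 1, which is 71.3 − (53.05) = 18.25 cm to the left of lens 2, so d_o2 = +18.25 cm.
Lens 2 is diverging, so f₂ = −13.0 cm.
Lens 2: 1/d_i2 = 1/f₂ − 1/d_o2 = 1/(-13.0) − 1/(18.25) = -0.1317, so d_i2 = -7.59 cm.
The final image is virtual, 7.59 cm to the left of lens 2 (overall magnification ≈ -0.20).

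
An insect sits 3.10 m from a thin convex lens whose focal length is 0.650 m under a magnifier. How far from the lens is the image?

0.822 m

Lens equation: 1/s_i = 1/f − 1/s_o = 1/(0.6500) − 1/(3.10) = 1.538 − 0.3226 = 1.216, so s_i = 0.822 m.
The image is real, inverted and reduced, on the far side of the lens.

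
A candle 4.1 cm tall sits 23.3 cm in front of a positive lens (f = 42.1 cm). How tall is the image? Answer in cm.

1/d_i = 1/f − 1/d_o = 1/(42.10) − 1/(23.3) = -0.01917, so d_i = -52.18 cm.
m = −d_i/d_o = +2.239.
|h_i| = |m|·h_o = 2.239 × 4.1 = 9.18 cm. The image is virtual, upright and enlarged, on the same side as the object.

9.18 cm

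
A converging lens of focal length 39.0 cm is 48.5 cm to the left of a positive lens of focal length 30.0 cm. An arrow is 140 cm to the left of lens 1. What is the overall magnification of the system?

Lens 1: 1/d_i1 = 1/(39.0) − 1/(140) = 0.01850, so d_i1 = 54.06 cm; m₁ = −d_i1/d_o1 = -0.3861.
d_o2 = 48.5 − (54.06) = -5.560 cm (virtual object).
Lens 2: 1/d_i2 = 1/(30.0) − 1/(-5.560) = 0.2132, so d_i2 = 4.691 cm; m₂ = −d_i2/d_o2 = +0.8436.
m = m₁·m₂ = (-0.3861)(+0.8436) = -0.326.

m = -0.326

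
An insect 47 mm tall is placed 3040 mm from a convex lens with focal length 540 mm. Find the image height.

10.2 mm

1/d_i = 1/f − 1/d_o = 1/(540.0) − 1/(3040) = 0.001523, so d_i = 656.6 mm.
m = −d_i/d_o = -0.2160.
|h_i| = |m|·h_o = 0.2160 × 47 = 10.2 mm. The image is real, inverted and reduced, on the far side of the lens.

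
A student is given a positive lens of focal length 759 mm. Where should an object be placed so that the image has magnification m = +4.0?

m = −d_i/d_o ⇒ d_i = −m·d_o.
1/f = 1/d_o + 1/d_i = 1/d_o − 1/(m·d_o) = (1 − 1/m)/d_o, so d_o = f(1 − 1/m) = (759.0)(1 − 1/(+4.0)) = 569 mm.

569 mm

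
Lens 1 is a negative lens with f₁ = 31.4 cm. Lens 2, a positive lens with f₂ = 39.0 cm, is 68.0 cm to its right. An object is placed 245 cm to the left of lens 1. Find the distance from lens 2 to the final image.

65.8 cm

Lens 1 is diverging, so f₁ = −31.4 cm.
Lens 1: 1/d_i1 = 1/f₁ − 1/d_o1 = 1/(-31.4) − 1/(245) = -0.03593, so d_i1 = -27.83 cm.
The intermediate image is 27.83 cm to the left of lens 1 (virtual), which is 68.0 − (-27.83) = 95.83 cm to the left of lens 2, so d_o2 = +95.83 cm.
Lens 2: 1/d_i2 = 1/f₂ − 1/d_o2 = 1/(39.0) − 1/(95.83) = 0.01521, so d_i2 = 65.8 cm.
The final image is real, 65.8 cm to the right of lens 2 (overall magnification ≈ -0.078).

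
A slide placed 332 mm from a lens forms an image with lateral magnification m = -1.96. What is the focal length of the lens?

f = 220 mm (converging)

m = −d_i/d_o ⇒ d_i = −m·d_o = −(-1.96)·(332) = 650.7 mm.
1/f = 1/d_o + 1/d_i = 1/(332) + 1/(650.7) = 0.004549, so f = 220 mm.
Since f is positive, the lens is converging.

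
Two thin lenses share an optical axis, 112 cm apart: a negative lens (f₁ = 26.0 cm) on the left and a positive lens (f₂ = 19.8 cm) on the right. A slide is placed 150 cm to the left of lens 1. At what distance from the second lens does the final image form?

Lens 1 is diverging, so f₁ = −26.0 cm.
Lens 1: 1/d_i1 = 1/f₁ − 1/d_o1 = 1/(-26.0) − 1/(150) = -0.04513, so d_i1 = -22.16 cm.
The intermediate image is 22.16 cm to the left of lens 1 (virtual), which is 112 − (-22.16) = 134.2 cm to the left of lens 2, so d_o2 = +134.2 cm.
Lens 2: 1/d_i2 = 1/f₂ − 1/d_o2 = 1/(19.8) − 1/(134.2) = 0.04305, so d_i2 = 23.2 cm.
The final image is real, 23.2 cm to the right of lens 2 (overall magnification ≈ -0.026).

23.2 cm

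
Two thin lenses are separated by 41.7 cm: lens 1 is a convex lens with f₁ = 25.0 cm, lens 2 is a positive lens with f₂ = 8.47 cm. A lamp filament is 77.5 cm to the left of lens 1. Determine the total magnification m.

Lens 1: 1/d_i1 = 1/(25.0) − 1/(77.5) = 0.02710, so d_i1 = 36.90 cm; m₁ = −d_i1/d_o1 = -0.4761.
d_o2 = 41.7 − (36.90) = 4.800 cm.
Lens 2: 1/d_i2 = 1/(8.47) − 1/(4.800) = -0.09027, so d_i2 = -11.08 cm; m₂ = −d_i2/d_o2 = +2.308.
m = m₁·m₂ = (-0.4761)(+2.308) = -1.10.

m = -1.10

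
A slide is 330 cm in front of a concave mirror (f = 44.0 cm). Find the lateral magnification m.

1/d_i = 1/f − 1/d_o = 1/(44.00) − 1/(330) = 0.01970, so d_i = 50.77 cm.
m = −d_i/d_o = −(50.77)/(330) = -0.154.
The image is real, inverted and reduced, in front of the mirror.

m = -0.154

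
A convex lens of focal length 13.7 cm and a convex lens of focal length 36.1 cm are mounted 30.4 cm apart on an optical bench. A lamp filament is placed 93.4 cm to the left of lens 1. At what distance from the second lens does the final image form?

23.8 cm

Lens 1: 1/d_i1 = 1/f₁ − 1/d_o1 = 1/(13.7) − 1/(93.4) = 0.06229, so d_i1 = 16.05 cm.
The intermediate image is 16.05 cm to the right of lens 1, which is 30.4 − (16.05) = 14.35 cm to the left of lens 2, so d_o2 = +14.35 cm.
Lens 2: 1/d_i2 = 1/f₂ − 1/d_o2 = 1/(36.1) − 1/(14.35) = -0.04199, so d_i2 = -23.8 cm.
The final image is virtual, 23.8 cm to the left of lens 2 (overall magnification ≈ -0.29).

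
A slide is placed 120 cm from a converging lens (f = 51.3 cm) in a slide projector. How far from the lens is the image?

Thin-lens equation: 1/v = 1/f − 1/u = 1/(51.30) − 1/(120) = 0.01949 − 0.008333 = 0.01116, so v = 89.6 cm.
The image is real, inverted and reduced, on the far side of the lens.

89.6 cm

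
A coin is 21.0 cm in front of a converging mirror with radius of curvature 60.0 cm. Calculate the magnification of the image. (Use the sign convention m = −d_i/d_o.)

m = +3.33

f = R/2 = 60.0/2 = 30.00 cm.
1/d_i = 1/f − 1/d_o = 1/(30.00) − 1/(21.0) = -0.01429, so d_i = -70.00 cm.
m = −d_i/d_o = −(-70.00)/(21.0) = +3.33.
The image is virtual, upright and enlarged, behind the mirror.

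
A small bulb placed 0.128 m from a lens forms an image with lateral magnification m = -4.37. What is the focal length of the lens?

m = −d_i/d_o ⇒ d_i = −m·d_o = −(-4.37)·(0.128) = 0.5594 m.
1/f = 1/d_o + 1/d_i = 1/(0.128) + 1/(0.5594) = 9.600, so f = 0.104 m.
Since f is positive, the lens is converging.

f = 0.104 m (converging)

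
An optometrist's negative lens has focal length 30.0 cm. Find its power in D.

For a negative lens, f = −30.0 cm.
f = -30.0 cm = -0.300 m.
P = 1/f = 1/(-0.300 m) = -3.33 D.

P = -3.33 D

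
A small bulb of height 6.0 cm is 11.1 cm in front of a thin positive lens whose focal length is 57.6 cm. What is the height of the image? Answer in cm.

7.43 cm

1/d_i = 1/f − 1/d_o = 1/(57.60) − 1/(11.1) = -0.07273, so d_i = -13.75 cm.
m = −d_i/d_o = +1.239.
|h_i| = |m|·h_o = 1.239 × 6.0 = 7.43 cm. The image is virtual, upright and enlarged, on the same side as the object.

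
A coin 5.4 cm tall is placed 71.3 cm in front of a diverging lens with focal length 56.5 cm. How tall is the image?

2.39 cm

For a diverging lens, f = -56.5 cm.
1/d_i = 1/f − 1/d_o = 1/(-56.50) − 1/(71.3) = -0.03172, so d_i = -31.52 cm.
m = −d_i/d_o = +0.4421.
|h_i| = |m|·h_o = 0.4421 × 5.4 = 2.39 cm. The image is virtual, upright and reduced, on the same side as the object.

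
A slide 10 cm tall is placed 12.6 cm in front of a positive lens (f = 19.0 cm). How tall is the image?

29.7 cm

1/d_i = 1/f − 1/d_o = 1/(19.00) − 1/(12.6) = -0.02673, so d_i = -37.41 cm.
m = −d_i/d_o = +2.969.
|h_i| = |m|·h_o = 2.969 × 10 = 29.7 cm. The image is virtual, upright and enlarged, on the same side as the object.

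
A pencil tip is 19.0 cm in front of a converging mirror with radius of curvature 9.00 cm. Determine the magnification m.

m = -0.310

f = R/2 = 9.00/2 = 4.500 cm.
1/d_i = 1/f − 1/d_o = 1/(4.500) − 1/(19.0) = 0.1696, so d_i = 5.897 cm.
m = −d_i/d_o = −(5.897)/(19.0) = -0.310.
The image is real, inverted and reduced, in front of the mirror.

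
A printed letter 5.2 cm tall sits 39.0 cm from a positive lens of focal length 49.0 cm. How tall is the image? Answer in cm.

1/d_i = 1/f − 1/d_o = 1/(49.00) − 1/(39.0) = -0.005233, so d_i = -191.1 cm.
m = −d_i/d_o = +4.900.
|h_i| = |m|·h_o = 4.900 × 5.2 = 25.5 cm. The image is virtual, upright and enlarged, on the same side as the object.

25.5 cm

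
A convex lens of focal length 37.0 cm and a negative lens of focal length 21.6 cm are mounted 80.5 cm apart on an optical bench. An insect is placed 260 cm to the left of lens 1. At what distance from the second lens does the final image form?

Lens 1: 1/d_i1 = 1/f₁ − 1/d_o1 = 1/(37.0) − 1/(260) = 0.02318, so d_i1 = 43.14 cm.
The intermediate image is 43.14 cm to the right of lens 1, which is 80.5 − (43.14) = 37.36 cm to the left of lens 2, so d_o2 = +37.36 cm.
Lens 2 is diverging, so f₂ = −21.6 cm.
Lens 2: 1/d_i2 = 1/f₂ − 1/d_o2 = 1/(-21.6) − 1/(37.36) = -0.07306, so d_i2 = -13.7 cm.
The final image is virtual, 13.7 cm to the left of lens 2 (overall magnification ≈ -0.061).

13.7 cm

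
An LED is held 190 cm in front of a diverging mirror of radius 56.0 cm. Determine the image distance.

f = R/2 = 56.0/2 = 28.00 cm; for a diverging mirror, f = -28.00 cm.
Mirror equation: 1/q = 1/f − 1/p = 1/(-28.00) − 1/(190) = -0.03571 − 0.005263 = -0.04098, so q = -24.4 cm.
The image is virtual, upright and reduced, behind the mirror.

24.4 cm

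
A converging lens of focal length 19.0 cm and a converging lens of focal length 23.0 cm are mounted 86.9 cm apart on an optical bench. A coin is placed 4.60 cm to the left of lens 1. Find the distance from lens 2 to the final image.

30.6 cm

Lens 1: 1/d_i1 = 1/f₁ − 1/d_o1 = 1/(19.0) − 1/(4.60) = -0.1648, so d_i1 = -6.069 cm.
The intermediate image is 6.069 cm to the left of lens 1 (virtual), which is 86.9 − (-6.069) = 92.97 cm to the left of lens 2, so d_o2 = +92.97 cm.
Lens 2: 1/d_i2 = 1/f₂ − 1/d_o2 = 1/(23.0) − 1/(92.97) = 0.03272, so d_i2 = 30.6 cm.
The final image is real, 30.6 cm to the right of lens 2 (overall magnification ≈ -0.43).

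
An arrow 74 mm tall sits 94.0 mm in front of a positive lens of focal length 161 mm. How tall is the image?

178 mm

1/d_i = 1/f − 1/d_o = 1/(161.0) − 1/(94.0) = -0.004427, so d_i = -225.9 mm.
m = −d_i/d_o = +2.403.
|h_i| = |m|·h_o = 2.403 × 74 = 178 mm. The image is virtual, upright and enlarged, on the same side as the object.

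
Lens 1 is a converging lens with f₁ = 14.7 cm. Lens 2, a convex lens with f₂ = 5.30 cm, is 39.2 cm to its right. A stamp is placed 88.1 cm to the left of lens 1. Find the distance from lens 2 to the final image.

7.03 cm

Lens 1: 1/d_i1 = 1/f₁ − 1/d_o1 = 1/(14.7) − 1/(88.1) = 0.05668, so d_i1 = 17.64 cm.
The intermediate image is 17.64 cm to the right of lens 1, which is 39.2 − (17.64) = 21.56 cm to the left of lens 2, so d_o2 = +21.56 cm.
Lens 2: 1/d_i2 = 1/f₂ − 1/d_o2 = 1/(5.30) − 1/(21.56) = 0.1423, so d_i2 = 7.03 cm.
The final image is real, 7.03 cm to the right of lens 2 (overall magnification ≈ 0.065).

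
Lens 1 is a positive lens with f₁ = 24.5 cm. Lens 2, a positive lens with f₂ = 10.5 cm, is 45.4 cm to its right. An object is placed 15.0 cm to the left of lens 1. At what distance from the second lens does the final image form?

Lens 1: 1/d_i1 = 1/f₁ − 1/d_o1 = 1/(24.5) − 1/(15.0) = -0.02585, so d_i1 = -38.68 cm.
The intermediate image is 38.68 cm to the left of lens 1 (virtual), which is 45.4 − (-38.68) = 84.08 cm to the left of lens 2, so d_o2 = +84.08 cm.
Lens 2: 1/d_i2 = 1/f₂ − 1/d_o2 = 1/(10.5) − 1/(84.08) = 0.08334, so d_i2 = 12.0 cm.
The final image is real, 12.0 cm to the right of lens 2 (overall magnification ≈ -0.37).

12.0 cm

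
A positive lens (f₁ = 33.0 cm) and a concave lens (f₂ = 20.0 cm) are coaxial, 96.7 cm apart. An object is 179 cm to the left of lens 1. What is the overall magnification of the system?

m = -0.0593

Lens 1: 1/d_i1 = 1/(33.0) − 1/(179) = 0.02472, so d_i1 = 40.46 cm; m₁ = −d_i1/d_o1 = -0.2260.
d_o2 = 96.7 − (40.46) = 56.24 cm.
f₂ = −20.0 cm (diverging).
Lens 2: 1/d_i2 = 1/(-20.0) − 1/(56.24) = -0.06778, so d_i2 = -14.75 cm; m₂ = −d_i2/d_o2 = +0.2623.
m = m₁·m₂ = (-0.2260)(+0.2623) = -0.0593.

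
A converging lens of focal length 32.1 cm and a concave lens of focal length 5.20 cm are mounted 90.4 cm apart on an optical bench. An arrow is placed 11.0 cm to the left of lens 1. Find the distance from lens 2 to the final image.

4.96 cm

Lens 1: 1/d_i1 = 1/f₁ − 1/d_o1 = 1/(32.1) − 1/(11.0) = -0.05976, so d_i1 = -16.73 cm.
The intermediate image is 16.73 cm to the left of lens 1 (virtual), which is 90.4 − (-16.73) = 107.1 cm to the left of lens 2, so d_o2 = +107.1 cm.
Lens 2 is diverging, so f₂ = −5.20 cm.
Lens 2: 1/d_i2 = 1/f₂ − 1/d_o2 = 1/(-5.20) − 1/(107.1) = -0.2016, so d_i2 = -4.96 cm.
The final image is virtual, 4.96 cm to the left of lens 2 (overall magnification ≈ 0.070).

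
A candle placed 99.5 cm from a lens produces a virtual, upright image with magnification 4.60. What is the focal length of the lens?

m = −d_i/d_o ⇒ d_i = −m·d_o = −(+4.60)·(99.5) = -457.7 cm.
1/f = 1/d_o + 1/d_i = 1/(99.5) + 1/(-457.7) = 0.007865, so f = 127 cm.
Since f is positive, the lens is converging.

f = 127 cm (converging)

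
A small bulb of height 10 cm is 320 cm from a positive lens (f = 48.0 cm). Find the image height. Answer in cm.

1/d_i = 1/f − 1/d_o = 1/(48.00) − 1/(320) = 0.01771, so d_i = 56.47 cm.
m = −d_i/d_o = -0.1765.
|h_i| = |m|·h_o = 0.1765 × 10 = 1.76 cm. The image is real, inverted and reduced, on the far side of the lens.

1.76 cm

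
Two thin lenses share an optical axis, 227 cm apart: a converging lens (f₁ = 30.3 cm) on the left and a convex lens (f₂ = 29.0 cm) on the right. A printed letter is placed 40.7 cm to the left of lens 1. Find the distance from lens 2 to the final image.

Lens 1: 1/d_i1 = 1/f₁ − 1/d_o1 = 1/(30.3) − 1/(40.7) = 0.008433, so d_i1 = 118.6 cm.
The intermediate image is 118.6 cm to the right of lens 1, which is 227 − (118.6) = 108.4 cm to the left of lens 2, so d_o2 = +108.4 cm.
Lens 2: 1/d_i2 = 1/f₂ − 1/d_o2 = 1/(29.0) − 1/(108.4) = 0.02526, so d_i2 = 39.6 cm.
The final image is real, 39.6 cm to the right of lens 2 (overall magnification ≈ 1.1).

39.6 cm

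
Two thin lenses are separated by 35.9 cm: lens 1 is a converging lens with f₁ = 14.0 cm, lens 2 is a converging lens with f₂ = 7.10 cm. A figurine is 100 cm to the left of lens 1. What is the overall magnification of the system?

m = +0.0923

Lens 1: 1/d_i1 = 1/(14.0) − 1/(100) = 0.06143, so d_i1 = 16.28 cm; m₁ = −d_i1/d_o1 = -0.1628.
d_o2 = 35.9 − (16.28) = 19.62 cm.
Lens 2: 1/d_i2 = 1/(7.10) − 1/(19.62) = 0.08988, so d_i2 = 11.13 cm; m₂ = −d_i2/d_o2 = -0.5671.
m = m₁·m₂ = (-0.1628)(-0.5671) = +0.0923.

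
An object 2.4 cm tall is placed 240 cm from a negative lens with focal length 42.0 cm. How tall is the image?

For a negative lens, f = -42.0 cm.
1/d_i = 1/f − 1/d_o = 1/(-42.00) − 1/(240) = -0.02798, so d_i = -35.74 cm.
m = −d_i/d_o = +0.1489.
|h_i| = |m|·h_o = 0.1489 × 2.4 = 0.357 cm. The image is virtual, upright and reduced, on the same side as the object.

0.357 cm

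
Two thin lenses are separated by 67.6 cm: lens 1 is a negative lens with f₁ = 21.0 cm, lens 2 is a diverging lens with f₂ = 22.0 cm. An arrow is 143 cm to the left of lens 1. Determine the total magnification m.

m = +0.0261

f₁ = −21.0 cm (diverging).
Lens 1: 1/d_i1 = 1/(-21.0) − 1/(143) = -0.05461, so d_i1 = -18.31 cm; m₁ = −d_i1/d_o1 = +0.1280.
d_o2 = 67.6 − (-18.31) = 85.91 cm.
f₂ = −22.0 cm (diverging).
Lens 2: 1/d_i2 = 1/(-22.0) − 1/(85.91) = -0.05709, so d_i2 = -17.51 cm; m₂ = −d_i2/d_o2 = +0.2039.
m = m₁·m₂ = (+0.1280)(+0.2039) = +0.0261.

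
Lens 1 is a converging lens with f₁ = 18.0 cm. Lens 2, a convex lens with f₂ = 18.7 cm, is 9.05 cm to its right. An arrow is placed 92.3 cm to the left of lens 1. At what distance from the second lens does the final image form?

Lens 1: 1/d_i1 = 1/f₁ − 1/d_o1 = 1/(18.0) − 1/(92.3) = 0.04472, so d_i1 = 22.36 cm.
The intermediate image is 22.36 cm to the right of lens 1, which lies 13.31 cm to the right of lens 2 — a virtual object — so d_o2 = −13.31 cm.
Lens 2: 1/d_i2 = 1/f₂ − 1/d_o2 = 1/(18.7) − 1/(-13.31) = 0.1286, so d_i2 = 7.78 cm.
The final image is real, 7.78 cm to the right of lens 2 (overall magnification ≈ -0.14).

7.78 cm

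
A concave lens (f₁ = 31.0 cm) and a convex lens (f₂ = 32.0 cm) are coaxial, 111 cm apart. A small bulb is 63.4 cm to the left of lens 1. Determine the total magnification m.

m = -0.105

f₁ = −31.0 cm (diverging).
Lens 1: 1/d_i1 = 1/(-31.0) − 1/(63.4) = -0.04803, so d_i1 = -20.82 cm; m₁ = −d_i1/d_o1 = +0.3284.
d_o2 = 111 − (-20.82) = 131.8 cm.
Lens 2: 1/d_i2 = 1/(32.0) − 1/(131.8) = 0.02366, so d_i2 = 42.26 cm; m₂ = −d_i2/d_o2 = -0.3206.
m = m₁·m₂ = (+0.3284)(-0.3206) = -0.105.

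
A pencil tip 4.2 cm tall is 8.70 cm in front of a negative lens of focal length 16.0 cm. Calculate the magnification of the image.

m = +0.648

For a negative lens, f = -16.0 cm.
1/d_i = 1/f − 1/d_o = 1/(-16.00) − 1/(8.70) = -0.1774, so d_i = -5.636 cm.
m = −d_i/d_o = −(-5.636)/(8.70) = +0.648.
The image is virtual, upright and reduced, on the same side as the object.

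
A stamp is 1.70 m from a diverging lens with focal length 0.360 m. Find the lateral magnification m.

For a diverging lens, f = -0.360 m.
1/d_i = 1/f − 1/d_o = 1/(-0.3600) − 1/(1.70) = -3.366, so d_i = -0.2971 m.
m = −d_i/d_o = −(-0.2971)/(1.70) = +0.175.
The image is virtual, upright and reduced, on the same side as the object.

m = +0.175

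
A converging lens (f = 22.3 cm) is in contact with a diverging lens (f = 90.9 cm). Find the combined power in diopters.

P = +3.38 D

P₁ = 1/f₁ = 1/(0.223 m) = +4.484 D; P₂ = 1/f₂ = 1/(-0.909 m) = -1.100 D.
For thin lenses in contact, P = P₁ + P₂ = (+4.484) + (-1.100) = +3.38 D.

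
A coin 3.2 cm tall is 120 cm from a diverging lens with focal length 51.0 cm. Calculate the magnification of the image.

m = +0.298

For a diverging lens, f = -51.0 cm.
1/d_i = 1/f − 1/d_o = 1/(-51.00) − 1/(120) = -0.02794, so d_i = -35.79 cm.
m = −d_i/d_o = −(-35.79)/(120) = +0.298.
The image is virtual, upright and reduced, on the same side as the object.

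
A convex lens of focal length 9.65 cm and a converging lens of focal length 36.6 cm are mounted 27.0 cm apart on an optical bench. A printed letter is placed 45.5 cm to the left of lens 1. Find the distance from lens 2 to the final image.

Lens 1: 1/d_i1 = 1/f₁ − 1/d_o1 = 1/(9.65) − 1/(45.5) = 0.08165, so d_i1 = 12.25 cm.
The intermediate image is 12.25 cm to the right of lens 1, which is 27.0 − (12.25) = 14.75 cm to the left of lens 2, so d_o2 = +14.75 cm.
Lens 2: 1/d_i2 = 1/f₂ − 1/d_o2 = 1/(36.6) − 1/(14.75) = -0.04047, so d_i2 = -24.7 cm.
The final image is virtual, 24.7 cm to the left of lens 2 (overall magnification ≈ -0.45).

24.7 cm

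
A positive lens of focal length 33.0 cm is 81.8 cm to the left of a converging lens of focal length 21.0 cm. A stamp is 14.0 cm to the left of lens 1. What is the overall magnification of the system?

Lens 1: 1/d_i1 = 1/(33.0) − 1/(14.0) = -0.04113, so d_i1 = -24.32 cm; m₁ = −d_i1/d_o1 = +1.737.
d_o2 = 81.8 − (-24.32) = 106.1 cm.
Lens 2: 1/d_i2 = 1/(21.0) − 1/(106.1) = 0.03819, so d_i2 = 26.18 cm; m₂ = −d_i2/d_o2 = -0.2468.
m = m₁·m₂ = (+1.737)(-0.2468) = -0.429.

m = -0.429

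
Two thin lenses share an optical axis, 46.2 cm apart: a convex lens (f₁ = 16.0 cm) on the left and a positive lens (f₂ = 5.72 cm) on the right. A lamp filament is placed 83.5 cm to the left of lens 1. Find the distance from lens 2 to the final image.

Lens 1: 1/d_i1 = 1/f₁ − 1/d_o1 = 1/(16.0) − 1/(83.5) = 0.05052, so d_i1 = 19.79 cm.
The intermediate image is 19.79 cm to the right of lens 1, which is 46.2 − (19.79) = 26.41 cm to the left of lens 2, so d_o2 = +26.41 cm.
Lens 2: 1/d_i2 = 1/f₂ − 1/d_o2 = 1/(5.72) − 1/(26.41) = 0.1370, so d_i2 = 7.30 cm.
The final image is real, 7.30 cm to the right of lens 2 (overall magnification ≈ 0.066).

7.30 cm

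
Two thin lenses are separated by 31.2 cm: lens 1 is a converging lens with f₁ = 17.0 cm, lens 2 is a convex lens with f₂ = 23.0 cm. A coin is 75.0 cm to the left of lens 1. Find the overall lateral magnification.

Lens 1: 1/d_i1 = 1/(17.0) − 1/(75.0) = 0.04549, so d_i1 = 21.98 cm; m₁ = −d_i1/d_o1 = -0.2931.
d_o2 = 31.2 − (21.98) = 9.220 cm.
Lens 2: 1/d_i2 = 1/(23.0) − 1/(9.220) = -0.06498, so d_i2 = -15.39 cm; m₂ = −d_i2/d_o2 = +1.669.
m = m₁·m₂ = (-0.2931)(+1.669) = -0.489.

m = -0.489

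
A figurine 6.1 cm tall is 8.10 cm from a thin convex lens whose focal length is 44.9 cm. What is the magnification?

m = +1.22

1/d_i = 1/f − 1/d_o = 1/(44.90) − 1/(8.10) = -0.1012, so d_i = -9.883 cm.
m = −d_i/d_o = −(-9.883)/(8.10) = +1.22.
The image is virtual, upright and enlarged, on the same side as the object.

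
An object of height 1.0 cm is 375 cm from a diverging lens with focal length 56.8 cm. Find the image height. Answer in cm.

For a diverging lens, f = -56.8 cm.
1/d_i = 1/f − 1/d_o = 1/(-56.80) − 1/(375) = -0.02027, so d_i = -49.33 cm.
m = −d_i/d_o = +0.1315.
|h_i| = |m|·h_o = 0.1315 × 1.0 = 0.132 cm. The image is virtual, upright and reduced, on the same side as the object.

0.132 cm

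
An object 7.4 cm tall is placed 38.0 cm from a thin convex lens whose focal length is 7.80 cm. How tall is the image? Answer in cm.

1.91 cm

1/d_i = 1/f − 1/d_o = 1/(7.800) − 1/(38.0) = 0.1019, so d_i = 9.815 cm.
m = −d_i/d_o = -0.2583.
|h_i| = |m|·h_o = 0.2583 × 7.4 = 1.91 cm. The image is real, inverted and reduced, on the far side of the lens.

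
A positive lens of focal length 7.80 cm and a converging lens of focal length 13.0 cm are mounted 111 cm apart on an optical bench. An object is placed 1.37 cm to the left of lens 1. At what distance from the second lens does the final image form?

Lens 1: 1/d_i1 = 1/f₁ − 1/d_o1 = 1/(7.80) − 1/(1.37) = -0.6017, so d_i1 = -1.662 cm.
The intermediate image is 1.662 cm to the left of lens 1 (virtual), which is 111 − (-1.662) = 112.7 cm to the left of lens 2, so d_o2 = +112.7 cm.
Lens 2: 1/d_i2 = 1/f₂ − 1/d_o2 = 1/(13.0) − 1/(112.7) = 0.06805, so d_i2 = 14.7 cm.
The final image is real, 14.7 cm to the right of lens 2 (overall magnification ≈ -0.16).

14.7 cm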